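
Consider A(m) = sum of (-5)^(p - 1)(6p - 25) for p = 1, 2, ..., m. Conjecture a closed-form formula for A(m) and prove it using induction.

We claim A(m) = (-5)^m(-m + 4) - 4 for all m ≥ 1.
Base step (m = 1): A(1) = -19, and the closed form gives -19. They agree.
Inductive step: assume the claim holds for m = p, so A(p) = (-5)^p(-p + 4) - 4.
Then A(p+1) = A(p) + ((-5)^p(6p - 19)) = ((-5)^p(-p + 4) - 4) + ((-5)^p(6p - 19)).
Simplifying, A(p+1) = 5(-5)^p·p - 15(-5)^p - 4 = (-5)^(p+1)(-(p+1) + 4) - 4,
which is the closed form with m = p+1.
By the principle of mathematical induction, the result holds for all m ≥ 1.

A(m) = (-5)^m(-m + 4) - 4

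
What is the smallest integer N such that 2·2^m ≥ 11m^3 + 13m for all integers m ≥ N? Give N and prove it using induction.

N = 14

At m = 13: 16384 < 24336, so the inequality fails and N ≥ 14. We prove 2·2^m ≥ 11m^3 + 13m for all m ≥ 14.
When m = 14: 2·2^m = 32768 and 11m^3 + 13m = 30366, so 32768 ≥ 30366.
Inductive step: suppose the statement holds for some j ≥ 14, so 2·2^j ≥ 11j^3 + 13j.
Then 2·2^(j + 1) = 2·(2·2^j) ≥ 2·(11j^3 + 13j).
Also, for j ≥ 14 we have 2·(11j^3 + 13j) ≥ 11(j+1)^3 + 13(j+1), since 2·(11j^3 + 13j) − (11(j+1)^3 + 13(j+1)) = 11j^3 - 33j^2 - 20j - 24, which is nonnegative for all j ≥ 14.
Combining, 2·2^(j + 1) ≥ 11(j+1)^3 + 13(j+1).
This completes the induction.
Hence the smallest such N is 14.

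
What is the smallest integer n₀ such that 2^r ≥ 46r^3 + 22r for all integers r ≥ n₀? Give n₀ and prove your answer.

n₀ = 19

At r = 18: 262144 < 268668, so the inequality fails and n₀ ≥ 19. We prove 2^r ≥ 46r^3 + 22r for all r ≥ 19.
For the base case r = 19: 2^r = 524288 and 46r^3 + 22r = 315932, so 524288 ≥ 315932.
For the inductive step, assume it holds for an arbitrary m ≥ 19, so 2^m ≥ 46m^3 + 22m.
Then 2^(m + 1) = 2·(2^m) ≥ 2·(46m^3 + 22m).
Also, for m ≥ 19 we have 2·(46m^3 + 22m) ≥ 46(m+1)^3 + 22(m+1), since 2·(46m^3 + 22m) − (46(m+1)^3 + 22(m+1)) = 46m^3 - 138m^2 - 116m - 68, which is nonnegative for all m ≥ 19.
Combining, 2^(m + 1) ≥ 46(m+1)^3 + 22(m+1).
By induction, the statement is established for all r ≥ 19.
Hence the smallest such n₀ is 19.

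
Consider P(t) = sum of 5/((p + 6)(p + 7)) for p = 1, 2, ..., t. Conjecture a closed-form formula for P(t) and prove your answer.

We claim P(t) = 5t/(7(t + 7)) for all t ≥ 1.
Base step (t = 1): P(1) = 5/56, and the closed form gives 5/56. They agree.
Inductive step: assume the claim holds for t = p, so P(p) = 5p/(7(p + 7)).
Then P(p+1) = P(p) + (5/((p + 7)(p + 8))) = (5p/(7(p + 7))) + (5/((p + 7)(p + 8))).
Simplifying, P(p+1) = 5(p + 1)/(7(p + 8)) = 5(p+1)/(7((p+1) + 7)),
which is the closed form with t = p+1.
By induction, the statement is established for all t ≥ 1.

P(t) = 5t/(7(t + 7))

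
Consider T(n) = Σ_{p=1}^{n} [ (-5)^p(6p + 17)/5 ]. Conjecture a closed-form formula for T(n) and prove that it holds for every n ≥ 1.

We claim T(n) = (-5)^n(n + 3) - 3 for all n ≥ 1.
Base case (n = 1): T(1) = -23, and the closed form gives -23. They agree.
Suppose the result is true for n = p, so T(p) = (-5)^p(p + 3) - 3.
Then T(p+1) = T(p) + ((-5)^p(-6p - 23)) = ((-5)^p(p + 3) - 3) + ((-5)^p(-6p - 23)).
Simplifying, T(p+1) = -5(-5)^p·p - 20(-5)^p - 3 = (-5)^(p+1)((p+1) + 3) - 3,
which is the closed form with n = p+1.
This completes the induction.

T(n) = (-5)^n(n + 3) - 3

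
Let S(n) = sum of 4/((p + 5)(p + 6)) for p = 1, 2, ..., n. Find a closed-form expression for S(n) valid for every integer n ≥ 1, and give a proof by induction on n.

S(n) = 2n/(3(n + 6))

We claim S(n) = 2n/(3(n + 6)) for all n ≥ 1.
For the base case n = 1: S(1) = 2/21, and the closed form gives 2/21. They agree.
Inductive step: assume the claim holds for n = p, so S(p) = 2p/(3(p + 6)).
Then S(p+1) = S(p) + (4/((p + 6)(p + 7))) = (2p/(3(p + 6))) + (4/((p + 6)(p + 7))).
Simplifying, S(p+1) = 2(p + 1)/(3(p + 7)) = 2(p+1)/(3((p+1) + 6)),
which is the closed form with n = p+1.
By induction, the statement is established for all n ≥ 1.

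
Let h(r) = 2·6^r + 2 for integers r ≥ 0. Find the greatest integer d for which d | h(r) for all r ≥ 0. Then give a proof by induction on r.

d = 2

Computing the first values: h(0) = 4 and h(1) = 14; gcd(4, 14) = 2, so d ≤ 2.
We prove 2 | 2·6^r + 2 for all r ≥ 0 by induction on r.
When r = 0: h(0) = 4 = 2·(2), so 2 | h(0).
For the inductive step, assume it holds for an arbitrary i ≥ 0, i.e. 2 | h(i). Then
h(i+1) = 2·6^(i+1) + 2 = 6·(2·6^i + 2) - 10 = 6·h(i) - 10. The first term is divisible by 2 by the inductive hypothesis, and -10 is divisible by 2. Hence 2 | h(i+1).
By induction, the statement is established for all r ≥ 0.
Therefore the largest such d is 2.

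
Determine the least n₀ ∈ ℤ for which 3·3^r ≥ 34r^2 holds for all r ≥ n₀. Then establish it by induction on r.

At r = 5: 729 < 850, so the inequality fails and n₀ ≥ 6. We prove 3·3^r ≥ 34r^2 for all r ≥ 6.
Base step (r = 6): 3·3^r = 2187 and 34r^2 = 1224, so 2187 ≥ 1224.
Inductive step: assume the claim holds for r = i, so 3·3^i ≥ 34i^2.
Then 3·3^(i + 1) = 3·(3·3^i) ≥ 3·(34i^2).
Also, for i ≥ 6 we have 3·(34i^2) ≥ 34(i+1)^2, since 3 ≥ (1 + 1/i)^2 for all i ≥ 6.
Combining, 3·3^(i + 1) ≥ 34(i+1)^2.
This completes the induction.
Hence the smallest such n₀ is 6.

n₀ = 6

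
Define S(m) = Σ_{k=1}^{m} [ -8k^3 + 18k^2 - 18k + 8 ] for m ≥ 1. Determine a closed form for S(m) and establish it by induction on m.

S(m) = -2m(m - 1)(m^2 + 1)

We claim S(m) = -2m(m - 1)(m^2 + 1) for all m ≥ 1.
Base step (m = 1): S(1) = 0, and the closed form gives 0. They agree.
Suppose the result is true for m = k, so S(k) = 2k(-k^3 + k^2 - k + 1).
Then S(k+1) = S(k) + (2k(-4k^2 - 3k - 3)) = (2k(-k^3 + k^2 - k + 1)) + (2k(-4k^2 - 3k - 3)).
Simplifying, S(k+1) = -2k(k + 1)(k^2 + 2k + 2) = -2(k+1)((k+1) - 1)((k+1)^2 + 1),
which is the closed form with m = k+1.
This completes the induction.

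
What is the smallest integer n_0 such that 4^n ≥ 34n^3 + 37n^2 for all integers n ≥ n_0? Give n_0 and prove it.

At n = 6: 4096 < 8676, so the inequality fails and n_0 ≥ 7. We prove 4^n ≥ 34n^3 + 37n^2 for all n ≥ 7.
For the base case n = 7: 4^n = 16384 and 34n^3 + 37n^2 = 13475, so 16384 ≥ 13475.
Inductive step: suppose the statement holds for some k ≥ 7, so 4^k ≥ 34k^3 + 37k^2.
Then 4^(k + 1) = 4·(4^k) ≥ 4·(34k^3 + 37k^2).
Also, for k ≥ 7 we have 4·(34k^3 + 37k^2) ≥ 34(k+1)^3 + 37(k+1)^2, since 4·(34k^3 + 37k^2) − (34(k+1)^3 + 37(k+1)^2) = 102k^3 + 9k^2 - 176k - 71, which is nonnegative for all k ≥ 7.
Combining, 4^(k + 1) ≥ 34(k+1)^3 + 37(k+1)^2.
Hence, by induction on n, the claim holds for every n ≥ 7.
Hence the smallest such n_0 is 7.

n_0 = 7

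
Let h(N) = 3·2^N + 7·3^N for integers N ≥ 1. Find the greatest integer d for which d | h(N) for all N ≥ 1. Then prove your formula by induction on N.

Computing the first values: h(1) = 27 and h(2) = 75; gcd(27, 75) = 3, so d ≤ 3.
We prove 3 | 3·2^N + 7·3^N for all N ≥ 1 by induction on N.
Base step (N = 1): h(1) = 27 = 3·(9), so 3 | h(1).
Suppose the result is true for N = k, i.e. 3 | h(k). Then
h(k+1) − 3·h(k) = (3·2^(k+1) + 7·3^(k+1)) − 3·(3·2^k + 7·3^k) = (3)·2^k·(2 − 3) = (-3)·2^k. Since 3 | h(k) by the inductive hypothesis, 3 | 3·h(k); and 3 | -3 since -3 = 3·-1. Therefore 3 | h(k+1).
By the principle of mathematical induction, the result holds for all N ≥ 1.
Therefore the largest such d is 3.

d = 3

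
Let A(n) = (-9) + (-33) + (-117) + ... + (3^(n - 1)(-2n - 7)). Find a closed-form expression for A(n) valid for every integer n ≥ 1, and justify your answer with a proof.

A(n) = -3^n(n + 3) + 3

We claim A(n) = -3^n(n + 3) + 3 for all n ≥ 1.
Base case (n = 1): A(1) = -9, and the closed form gives -9. They agree.
Inductive step: assume the claim holds for n = p, so A(p) = -3^p(p + 3) + 3.
Then A(p+1) = A(p) + (3^p(-2p - 9)) = (-3^p(p + 3) + 3) + (3^p(-2p - 9)).
Simplifying, A(p+1) = -3·3^p·p - 12·3^p + 3 = -3^(p+1)((p+1) + 3) + 3,
which is the closed form with n = p+1.
By induction, the statement is established for all n ≥ 1.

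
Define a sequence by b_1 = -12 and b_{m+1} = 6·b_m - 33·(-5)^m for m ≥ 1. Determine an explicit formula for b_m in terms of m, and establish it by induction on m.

Computing the first terms: b_1 = -12, b_2 = 93, b_3 = -267. This suggests b_m = 3(-5)^m + 3·6^(m - 1).
For the base case m = 1: the formula gives -12 = -12 = b_1.
Inductive step: assume the claim holds for m = j, so b_j = 3(-5)^j + 3·6^(j - 1).
Then b_{j+1} = 6·b_j - 33·(-5)^j = 6·(3(-5)^j + 3·6^(j - 1)) - 33·(-5)^j = 3(-5)^(j + 1) + 3·6^j = 3(-5)^(j+1) + 3·6^((j+1) - 1),
which is the claimed formula at m = j+1.
By induction, the statement is established for all m ≥ 1.

b_m = 3(-5)^m + 3·6^(m - 1)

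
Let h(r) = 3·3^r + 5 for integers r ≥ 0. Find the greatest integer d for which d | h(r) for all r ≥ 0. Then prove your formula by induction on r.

Computing the first values: h(0) = 8 and h(1) = 14; gcd(8, 14) = 2, so d ≤ 2.
We prove 2 | 3·3^r + 5 for all r ≥ 0 by induction on r.
When r = 0: h(0) = 8 = 2·(4), so 2 | h(0).
For the inductive step, assume it holds for an arbitrary m ≥ 0, i.e. 2 | h(m). Then
h(m+1) = 3·3^(m+1) + 5 = 3·(3·3^m + 5) - 10 = 3·h(m) - 10. The first term is divisible by 2 by the inductive hypothesis, and -10 is divisible by 2. Hence 2 | h(m+1).
By the principle of mathematical induction, the result holds for all r ≥ 0.
Therefore the largest such d is 2.

d = 2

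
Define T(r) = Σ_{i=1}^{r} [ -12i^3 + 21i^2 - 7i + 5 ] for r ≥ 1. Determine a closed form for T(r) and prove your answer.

T(r) = -r(3r^3 - r^2 - 4r - 5)

We claim T(r) = -r(3r^3 - r^2 - 4r - 5) for all r ≥ 1.
For the base case r = 1: T(1) = 7, and the closed form gives 7. They agree.
Inductive step: suppose the statement holds for some i ≥ 1, so T(i) = i(-3i^3 + i^2 + 4i + 5).
Then T(i+1) = T(i) + (-12i^3 - 15i^2 - i + 7) = (i(-3i^3 + i^2 + 4i + 5)) + (-12i^3 - 15i^2 - i + 7).
Simplifying, T(i+1) = -(i + 1)(3i^3 + 8i^2 + 3i - 7) = -(i+1)(3(i+1)^3 - (i+1)^2 - 4(i+1) - 5),
which is the closed form with r = i+1.
This completes the induction.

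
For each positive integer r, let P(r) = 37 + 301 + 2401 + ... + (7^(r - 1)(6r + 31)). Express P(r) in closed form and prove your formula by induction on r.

P(r) = 7^r(r + 5) - 5

We claim P(r) = 7^r(r + 5) - 5 for all r ≥ 1.
Base case (r = 1): P(1) = 37, and the closed form gives 37. They agree.
Suppose the result is true for r = j, so P(j) = 7^j(j + 5) - 5.
Then P(j+1) = P(j) + (7^j(6j + 37)) = (7^j(j + 5) - 5) + (7^j(6j + 37)).
Simplifying, P(j+1) = 7·7^j·j + 42·7^j - 5 = 7^(j+1)((j+1) + 5) - 5,
which is the closed form with r = j+1.
By induction, the statement is established for all r ≥ 1.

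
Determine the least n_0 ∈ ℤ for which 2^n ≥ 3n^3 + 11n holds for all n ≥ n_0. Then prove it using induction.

n_0 = 13

At n = 12: 4096 < 5316, so the inequality fails and n_0 ≥ 13. We prove 2^n ≥ 3n^3 + 11n for all n ≥ 13.
Base step (n = 13): 2^n = 8192 and 3n^3 + 11n = 6734, so 8192 ≥ 6734.
Inductive step: assume the claim holds for n = m, so 2^m ≥ 3m^3 + 11m.
Then 2^(m + 1) = 2·(2^m) ≥ 2·(3m^3 + 11m).
Also, for m ≥ 13 we have 2·(3m^3 + 11m) ≥ 3(m+1)^3 + 11(m+1), since 2·(3m^3 + 11m) − (3(m+1)^3 + 11(m+1)) = 3m^3 - 9m^2 + 2m - 14, which is nonnegative for all m ≥ 13.
Combining, 2^(m + 1) ≥ 3(m+1)^3 + 11(m+1).
By induction, the statement is established for all n ≥ 13.
Hence the smallest such n_0 is 13.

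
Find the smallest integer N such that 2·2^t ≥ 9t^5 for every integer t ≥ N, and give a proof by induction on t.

N = 26

At t = 25: 67108864 < 87890625, so the inequality fails and N ≥ 26. We prove 2·2^t ≥ 9t^5 for all t ≥ 26.
When t = 26: 2·2^t = 134217728 and 9t^5 = 106932384, so 134217728 ≥ 106932384.
Inductive step: suppose the statement holds for some r ≥ 26, so 2·2^r ≥ 9r^5.
Then 2·2^(r + 1) = 2·(2·2^r) ≥ 2·(9r^5).
Also, for r ≥ 26 we have 2·(9r^5) ≥ 9(r+1)^5, since 2 ≥ (1 + 1/r)^5 for all r ≥ 26.
Combining, 2·2^(r + 1) ≥ 9(r+1)^5.
This completes the induction.
Hence the smallest such N is 26.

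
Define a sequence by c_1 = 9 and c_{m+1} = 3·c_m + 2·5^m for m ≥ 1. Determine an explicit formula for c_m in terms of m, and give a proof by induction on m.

c_m = 4·3^(m - 1) + 5^m

Computing the first terms: c_1 = 9, c_2 = 37, c_3 = 161. This suggests c_m = 4·3^(m - 1) + 5^m.
When m = 1: the formula gives 9 = 9 = c_1.
For the inductive step, assume it holds for an arbitrary i ≥ 1, so c_i = 4·3^(i - 1) + 5^i.
Then c_{i+1} = 3·c_i + 2·5^i = 3·(4·3^(i - 1) + 5^i) + 2·5^i = 4·3^i + 5^(i + 1) = 4·3^((i+1) - 1) + 5^(i+1),
which is the claimed formula at m = i+1.
By the principle of mathematical induction, the result holds for all m ≥ 1.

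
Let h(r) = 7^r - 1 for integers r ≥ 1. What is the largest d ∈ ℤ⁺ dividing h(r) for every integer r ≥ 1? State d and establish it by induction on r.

Computing the first values: h(1) = 6 and h(2) = 48; gcd(6, 48) = 6, so d ≤ 6.
We prove 6 | 7^r - 1 for all r ≥ 1 by induction on r.
Base case (r = 1): h(1) = 6 = 6·(1), so 6 | h(1).
For the inductive step, assume it holds for an arbitrary p ≥ 1, i.e. 6 | h(p). Then
7^{p+1} − 1^{p+1} = 7·7^p − 1·1^p = 7·(7^p − 1^p) + (6)·1^p. The first term is divisible by 6 by the inductive hypothesis, and the second term (6)·1^p is divisible by 6 since 6 | 6. Hence 6 | h(p+1).
This completes the induction.
Therefore the largest such d is 6.

d = 6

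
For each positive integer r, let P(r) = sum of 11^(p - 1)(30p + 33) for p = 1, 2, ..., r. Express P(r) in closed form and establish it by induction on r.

P(r) = 3·11^r(r + 1) - 3

We claim P(r) = 3·11^r(r + 1) - 3 for all r ≥ 1.
When r = 1: P(1) = 63, and the closed form gives 63. They agree.
Suppose the result is true for r = p, so P(p) = 3·11^p(p + 1) - 3.
Then P(p+1) = P(p) + (11^p(30p + 63)) = (3·11^p(p + 1) - 3) + (11^p(30p + 63)).
Simplifying, P(p+1) = 33·11^p·p + 66·11^p - 3 = 3·11^(p+1)((p+1) + 1) - 3,
which is the closed form with r = p+1.
This completes the induction.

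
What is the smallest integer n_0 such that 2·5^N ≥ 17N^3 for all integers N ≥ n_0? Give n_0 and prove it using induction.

At N = 3: 250 < 459, so the inequality fails and n_0 ≥ 4. We prove 2·5^N ≥ 17N^3 for all N ≥ 4.
When N = 4: 2·5^N = 1250 and 17N^3 = 1088, so 1250 ≥ 1088.
For the inductive step, assume it holds for an arbitrary m ≥ 4, so 2·5^m ≥ 17m^3.
Then 2·5^(m + 1) = 5·(2·5^m) ≥ 5·(17m^3).
Also, for m ≥ 4 we have 5·(17m^3) ≥ 17(m+1)^3, since 5 ≥ (1 + 1/m)^3 for all m ≥ 4.
Combining, 2·5^(m + 1) ≥ 17(m+1)^3.
By induction, the statement is established for all N ≥ 4.
Hence the smallest such n_0 is 4.

n_0 = 4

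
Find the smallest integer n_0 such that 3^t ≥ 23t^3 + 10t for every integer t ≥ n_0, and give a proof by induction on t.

At t = 8: 6561 < 11856, so the inequality fails and n_0 ≥ 9. We prove 3^t ≥ 23t^3 + 10t for all t ≥ 9.
When t = 9: 3^t = 19683 and 23t^3 + 10t = 16857, so 19683 ≥ 16857.
Inductive step: assume the claim holds for t = i, so 3^i ≥ 23i^3 + 10i.
Then 3^(i + 1) = 3·(3^i) ≥ 3·(23i^3 + 10i).
Also, for i ≥ 9 we have 3·(23i^3 + 10i) ≥ 23(i+1)^3 + 10(i+1), since 3·(23i^3 + 10i) − (23(i+1)^3 + 10(i+1)) = 46i^3 - 69i^2 - 49i - 33, which is nonnegative for all i ≥ 9.
Combining, 3^(i + 1) ≥ 23(i+1)^3 + 10(i+1).
Hence, by induction on t, the claim holds for every t ≥ 9.
Hence the smallest such n_0 is 9.

n_0 = 9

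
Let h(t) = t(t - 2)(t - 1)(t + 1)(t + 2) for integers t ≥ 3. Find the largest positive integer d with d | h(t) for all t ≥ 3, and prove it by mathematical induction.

d = 120

Computing the first values: h(3) = 120 and h(4) = 720; gcd(120, 720) = 120, so d ≤ 120.
We prove 120 | t(t - 2)(t - 1)(t + 1)(t + 2) for all t ≥ 3 by induction on t.
Base case (t = 3): h(3) = 120 = 120·(1), so 120 | h(3).
For the inductive step, assume it holds for an arbitrary j ≥ 3, i.e. 120 | h(j). Then
h(j+1) − h(j) = (j-1)·j·(j+1)·(j+2)·(j+3) − (j-2)·(j-1)·j·(j+1)·(j+2) = (j-1)·j·(j+1)·(j+2)·[(j+3) − (j-2)] = 5·(j-1)·j·(j+1)·(j+2). The product of 4 consecutive integers is divisible by (4)! = 24, so h(j+1) − h(j) is divisible by 5·24 = 120. By the inductive hypothesis 120 | h(j), hence 120 | h(j+1).
By induction, the statement is established for all t ≥ 3.
Therefore the largest such d is 120.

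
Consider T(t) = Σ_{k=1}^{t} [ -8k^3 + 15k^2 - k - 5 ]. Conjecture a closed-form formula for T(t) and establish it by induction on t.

T(t) = -t(2t - 3)(t^2 + t - 1)

We claim T(t) = -t(2t - 3)(t^2 + t - 1) for all t ≥ 1.
For the base case t = 1: T(1) = 1, and the closed form gives 1. They agree.
For the inductive step, assume it holds for an arbitrary k ≥ 1, so T(k) = k(-2k^3 + k^2 + 5k - 3).
Then T(k+1) = T(k) + (-8k^3 - 9k^2 + 5k + 1) = (k(-2k^3 + k^2 + 5k - 3)) + (-8k^3 - 9k^2 + 5k + 1).
Simplifying, T(k+1) = -(k + 1)(2k - 1)(k^2 + 3k + 1) = -(k+1)(2(k+1) - 3)((k+1)^2 + (k+1) - 1),
which is the closed form with t = k+1.
This completes the induction.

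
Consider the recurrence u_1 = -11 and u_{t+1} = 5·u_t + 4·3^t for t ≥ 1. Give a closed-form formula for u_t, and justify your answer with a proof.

Computing the first terms: u_1 = -11, u_2 = -43, u_3 = -179. This suggests u_t = -2·3^t - 5^t.
Base step (t = 1): the formula gives -11 = -11 = u_1.
Suppose the result is true for t = k, so u_k = -2·3^k - 5^k.
Then u_{k+1} = 5·u_k + 4·3^k = 5·(-2·3^k - 5^k) + 4·3^k = -2·3^(k + 1) - 5^(k + 1),
which is the claimed formula at t = k+1.
This completes the induction.

u_t = -2·3^t - 5^t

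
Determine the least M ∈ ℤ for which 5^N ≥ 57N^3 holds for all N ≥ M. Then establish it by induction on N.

At N = 5: 3125 < 7125, so the inequality fails and M ≥ 6. We prove 5^N ≥ 57N^3 for all N ≥ 6.
Base step (N = 6): 5^N = 15625 and 57N^3 = 12312, so 15625 ≥ 12312.
Inductive step: assume the claim holds for N = p, so 5^p ≥ 57p^3.
Then 5^(p + 1) = 5·(5^p) ≥ 5·(57p^3).
Also, for p ≥ 6 we have 5·(57p^3) ≥ 57(p+1)^3, since 5 ≥ (1 + 1/p)^3 for all p ≥ 6.
Combining, 5^(p + 1) ≥ 57(p+1)^3.
This completes the induction.
Hence the smallest such M is 6.

M = 6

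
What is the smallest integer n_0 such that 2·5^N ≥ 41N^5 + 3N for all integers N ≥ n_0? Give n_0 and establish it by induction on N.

At N = 8: 781250 < 1343512, so the inequality fails and n_0 ≥ 9. We prove 2·5^N ≥ 41N^5 + 3N for all N ≥ 9.
For the base case N = 9: 2·5^N = 3906250 and 41N^5 + 3N = 2421036, so 3906250 ≥ 2421036.
Inductive step: suppose the statement holds for some m ≥ 9, so 2·5^m ≥ 41m^5 + 3m.
Then 2·5^(m + 1) = 5·(2·5^m) ≥ 5·(41m^5 + 3m).
Also, for m ≥ 9 we have 5·(41m^5 + 3m) ≥ 41(m+1)^5 + 3(m+1), since 5·(41m^5 + 3m) − (41(m+1)^5 + 3(m+1)) = 164m^5 - 205m^4 - 410m^3 - 410m^2 - 193m - 44, which is nonnegative for all m ≥ 9.
Combining, 2·5^(m + 1) ≥ 41(m+1)^5 + 3(m+1).
Hence, by induction on N, the claim holds for every N ≥ 9.
Hence the smallest such n_0 is 9.

n_0 = 9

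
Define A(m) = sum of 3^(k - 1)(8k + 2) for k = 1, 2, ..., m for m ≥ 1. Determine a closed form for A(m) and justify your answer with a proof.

We claim A(m) = 3^m(4m - 1) + 1 for all m ≥ 1.
When m = 1: A(1) = 10, and the closed form gives 10. They agree.
Inductive step: assume the claim holds for m = k, so A(k) = 3^k(4k - 1) + 1.
Then A(k+1) = A(k) + (3^k(8k + 10)) = (3^k(4k - 1) + 1) + (3^k(8k + 10)).
Simplifying, A(k+1) = 12·3^k·k + 9·3^k + 1 = 3^(k+1)(4(k+1) - 1) + 1,
which is the closed form with m = k+1.
Hence, by induction on m, the claim holds for every m ≥ 1.

A(m) = 3^m(4m - 1) + 1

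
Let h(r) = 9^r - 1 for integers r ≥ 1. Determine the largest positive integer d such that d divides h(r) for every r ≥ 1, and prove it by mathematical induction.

Computing the first values: h(1) = 8 and h(2) = 80; gcd(8, 80) = 8, so d ≤ 8.
We prove 8 | 9^r - 1 for all r ≥ 1 by induction on r.
Base step (r = 1): h(1) = 8 = 8·(1), so 8 | h(1).
Suppose the result is true for r = k, i.e. 8 | h(k). Then
9^{k+1} − 1^{k+1} = 9·9^k − 1·1^k = 9·(9^k − 1^k) + (8)·1^k. The first term is divisible by 8 by the inductive hypothesis, and the second term (8)·1^k is divisible by 8 since 8 | 8. Hence 8 | h(k+1).
By induction, the statement is established for all r ≥ 1.
Therefore the largest such d is 8.

d = 8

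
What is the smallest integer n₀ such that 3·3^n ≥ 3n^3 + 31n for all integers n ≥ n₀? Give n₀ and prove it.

n₀ = 5

At n = 4: 243 < 316, so the inequality fails and n₀ ≥ 5. We prove 3·3^n ≥ 3n^3 + 31n for all n ≥ 5.
For the base case n = 5: 3·3^n = 729 and 3n^3 + 31n = 530, so 729 ≥ 530.
For the inductive step, assume it holds for an arbitrary j ≥ 5, so 3·3^j ≥ 3j^3 + 31j.
Then 3·3^(j + 1) = 3·(3·3^j) ≥ 3·(3j^3 + 31j).
Also, for j ≥ 5 we have 3·(3j^3 + 31j) ≥ 3(j+1)^3 + 31(j+1), since 3·(3j^3 + 31j) − (3(j+1)^3 + 31(j+1)) = 6j^3 - 9j^2 + 53j - 34, which is nonnegative for all j ≥ 5.
Combining, 3·3^(j + 1) ≥ 3(j+1)^3 + 31(j+1).
By the principle of mathematical induction, the result holds for all n ≥ 5.
Hence the smallest such n₀ is 5.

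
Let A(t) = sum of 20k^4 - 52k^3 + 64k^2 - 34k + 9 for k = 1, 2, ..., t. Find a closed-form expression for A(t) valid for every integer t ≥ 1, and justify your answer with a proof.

We claim A(t) = t(4t^4 - 3t^3 + 2t^2 + 2t + 2) for all t ≥ 1.
When t = 1: A(1) = 7, and the closed form gives 7. They agree.
For the inductive step, assume it holds for an arbitrary k ≥ 1, so A(k) = k(4k^4 - 3k^3 + 2k^2 + 2k + 2).
Then A(k+1) = A(k) + (20k^4 + 28k^3 + 28k^2 + 18k + 7) = (k(4k^4 - 3k^3 + 2k^2 + 2k + 2)) + (20k^4 + 28k^3 + 28k^2 + 18k + 7).
Simplifying, A(k+1) = (k + 1)(4k^4 + 13k^3 + 17k^2 + 13k + 7) = (k+1)(4(k+1)^4 - 3(k+1)^3 + 2(k+1)^2 + 2(k+1) + 2),
which is the closed form with t = k+1.
By the principle of mathematical induction, the result holds for all t ≥ 1.

A(t) = t(4t^4 - 3t^3 + 2t^2 + 2t + 2)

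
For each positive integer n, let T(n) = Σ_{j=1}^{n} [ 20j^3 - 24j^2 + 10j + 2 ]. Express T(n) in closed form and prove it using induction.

T(n) = n(5n^3 + 2n^2 - 2n + 3)

We claim T(n) = n(5n^3 + 2n^2 - 2n + 3) for all n ≥ 1.
When n = 1: T(1) = 8, and the closed form gives 8. They agree.
Inductive step: assume the claim holds for n = j, so T(j) = j(5j^3 + 2j^2 - 2j + 3).
Then T(j+1) = T(j) + (20j^3 + 36j^2 + 22j + 8) = (j(5j^3 + 2j^2 - 2j + 3)) + (20j^3 + 36j^2 + 22j + 8).
Simplifying, T(j+1) = (j + 1)(5j^3 + 17j^2 + 17j + 8) = (j+1)(5(j+1)^3 + 2(j+1)^2 - 2(j+1) + 3),
which is the closed form with n = j+1.
This completes the induction.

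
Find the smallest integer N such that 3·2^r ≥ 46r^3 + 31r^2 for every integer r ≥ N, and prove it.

N = 16

At r = 15: 98304 < 162225, so the inequality fails and N ≥ 16. We prove 3·2^r ≥ 46r^3 + 31r^2 for all r ≥ 16.
Base case (r = 16): 3·2^r = 196608 and 46r^3 + 31r^2 = 196352, so 196608 ≥ 196352.
For the inductive step, assume it holds for an arbitrary i ≥ 16, so 3·2^i ≥ 46i^3 + 31i^2.
Then 3·2^(i + 1) = 2·(3·2^i) ≥ 2·(46i^3 + 31i^2).
Also, for i ≥ 16 we have 2·(46i^3 + 31i^2) ≥ 46(i+1)^3 + 31(i+1)^2, since 2·(46i^3 + 31i^2) − (46(i+1)^3 + 31(i+1)^2) = 46i^3 - 107i^2 - 200i - 77, which is nonnegative for all i ≥ 16.
Combining, 3·2^(i + 1) ≥ 46(i+1)^3 + 31(i+1)^2.
By the principle of mathematical induction, the result holds for all r ≥ 16.
Hence the smallest such N is 16.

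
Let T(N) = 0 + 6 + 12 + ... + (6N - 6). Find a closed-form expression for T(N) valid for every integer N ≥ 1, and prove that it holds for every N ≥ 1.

T(N) = 3N(N - 1)

We claim T(N) = 3N(N - 1) for all N ≥ 1.
For the base case N = 1: T(1) = 0, and the closed form gives 0. They agree.
Inductive step: suppose the statement holds for some p ≥ 1, so T(p) = 3p(p - 1).
Then T(p+1) = T(p) + (6p) = (3p(p - 1)) + (6p).
Simplifying, T(p+1) = 3p(p + 1) = 3(p+1)((p+1) - 1),
which is the closed form with N = p+1.
This completes the induction.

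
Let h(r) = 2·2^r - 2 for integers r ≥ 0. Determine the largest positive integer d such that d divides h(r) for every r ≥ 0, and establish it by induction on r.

d = 2

Computing the first values: h(0) = 0 and h(1) = 2; gcd(0, 2) = 2, so d ≤ 2.
We prove 2 | 2·2^r - 2 for all r ≥ 0 by induction on r.
Base case (r = 0): h(0) = 0 = 2·(0), so 2 | h(0).
Inductive step: assume the claim holds for r = k, i.e. 2 | h(k). Then
h(k+1) = 2·2^(k+1) - 2 = 2·(2·2^k - 2) + 2 = 2·h(k) + 2. The first term is divisible by 2 by the inductive hypothesis, and 2 is divisible by 2. Hence 2 | h(k+1).
Hence, by induction on r, the claim holds for every r ≥ 0.
Therefore the largest such d is 2.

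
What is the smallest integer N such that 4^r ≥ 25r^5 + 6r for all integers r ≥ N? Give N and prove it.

N = 11

At r = 10: 1048576 < 2500060, so the inequality fails and N ≥ 11. We prove 4^r ≥ 25r^5 + 6r for all r ≥ 11.
Base case (r = 11): 4^r = 4194304 and 25r^5 + 6r = 4026341, so 4194304 ≥ 4026341.
Suppose the result is true for r = k, so 4^k ≥ 25k^5 + 6k.
Then 4^(k + 1) = 4·(4^k) ≥ 4·(25k^5 + 6k).
Also, for k ≥ 11 we have 4·(25k^5 + 6k) ≥ 25(k+1)^5 + 6(k+1), since 4·(25k^5 + 6k) − (25(k+1)^5 + 6(k+1)) = 75k^5 - 125k^4 - 250k^3 - 250k^2 - 107k - 31, which is nonnegative for all k ≥ 11.
Combining, 4^(k + 1) ≥ 25(k+1)^5 + 6(k+1).
By induction, the statement is established for all r ≥ 11.
Hence the smallest such N is 11.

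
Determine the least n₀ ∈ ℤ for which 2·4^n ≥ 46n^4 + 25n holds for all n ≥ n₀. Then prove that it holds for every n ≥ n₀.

At n = 8: 131072 < 188616, so the inequality fails and n₀ ≥ 9. We prove 2·4^n ≥ 46n^4 + 25n for all n ≥ 9.
When n = 9: 2·4^n = 524288 and 46n^4 + 25n = 302031, so 524288 ≥ 302031.
For the inductive step, assume it holds for an arbitrary p ≥ 9, so 2·4^p ≥ 46p^4 + 25p.
Then 2·4^(p + 1) = 4·(2·4^p) ≥ 4·(46p^4 + 25p).
Also, for p ≥ 9 we have 4·(46p^4 + 25p) ≥ 46(p+1)^4 + 25(p+1), since 4·(46p^4 + 25p) − (46(p+1)^4 + 25(p+1)) = 138p^4 - 184p^3 - 276p^2 - 109p - 71, which is nonnegative for all p ≥ 9.
Combining, 2·4^(p + 1) ≥ 46(p+1)^4 + 25(p+1).
Hence, by induction on n, the claim holds for every n ≥ 9.
Hence the smallest such n₀ is 9.

n₀ = 9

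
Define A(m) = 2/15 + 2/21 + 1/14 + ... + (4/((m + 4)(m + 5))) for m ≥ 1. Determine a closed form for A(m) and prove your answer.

We claim A(m) = 4m/(5(m + 5)) for all m ≥ 1.
When m = 1: A(1) = 2/15, and the closed form gives 2/15. They agree.
Suppose the result is true for m = k, so A(k) = 4k/(5(k + 5)).
Then A(k+1) = A(k) + (4/((k + 5)(k + 6))) = (4k/(5(k + 5))) + (4/((k + 5)(k + 6))).
Simplifying, A(k+1) = 4(k + 1)/(5(k + 6)) = 4(k+1)/(5((k+1) + 5)),
which is the closed form with m = k+1.
By induction, the statement is established for all m ≥ 1.

A(m) = 4m/(5(m + 5))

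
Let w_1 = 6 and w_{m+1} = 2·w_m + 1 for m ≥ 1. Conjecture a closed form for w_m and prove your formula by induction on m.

Computing the first terms: w_1 = 6, w_2 = 13, w_3 = 27. This suggests w_m = 7·2^(m - 1) - 1.
When m = 1: the formula gives 6 = 6 = w_1.
Inductive step: assume the claim holds for m = r, so w_r = 7·2^(r - 1) - 1.
Then w_{r+1} = 2·w_r + 1 = 2·(7·2^(r - 1) - 1) + 1 = 7·2^r - 1 = 7·2^((r+1) - 1) - 1,
which is the claimed formula at m = r+1.
By induction, the statement is established for all m ≥ 1.

w_m = 7·2^(m - 1) - 1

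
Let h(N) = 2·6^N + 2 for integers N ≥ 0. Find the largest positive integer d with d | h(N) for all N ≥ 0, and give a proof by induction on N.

d = 2

Computing the first values: h(0) = 4 and h(1) = 14; gcd(4, 14) = 2, so d ≤ 2.
We prove 2 | 2·6^N + 2 for all N ≥ 0 by induction on N.
Base step (N = 0): h(0) = 4 = 2·(2), so 2 | h(0).
Suppose the result is true for N = r, i.e. 2 | h(r). Then
h(r+1) = 2·6^(r+1) + 2 = 6·(2·6^r + 2) - 10 = 6·h(r) - 10. The first term is divisible by 2 by the inductive hypothesis, and -10 is divisible by 2. Hence 2 | h(r+1).
By induction, the statement is established for all N ≥ 0.
Therefore the largest such d is 2.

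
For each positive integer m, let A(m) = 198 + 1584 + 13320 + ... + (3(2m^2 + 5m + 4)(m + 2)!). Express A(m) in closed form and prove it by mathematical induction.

A(m) = (6m + 3)(m + 3)! - 18

We claim A(m) = (6m + 3)(m + 3)! - 18 for all m ≥ 1.
When m = 1: A(1) = 198, and the closed form gives 198. They agree.
Inductive step: assume the claim holds for m = i, so A(i) = (6i + 3)(i + 3)! - 18.
Then A(i+1) = A(i) + (3(2i^2 + 9i + 11)(i + 3)!) = ((6i + 3)(i + 3)! - 18) + (3(2i^2 + 9i + 11)(i + 3)!).
Simplifying, A(i+1) = (6(i+1) + 3)((i+1) + 3)! - 18,
which is the closed form with m = i+1.
By induction, the statement is established for all m ≥ 1.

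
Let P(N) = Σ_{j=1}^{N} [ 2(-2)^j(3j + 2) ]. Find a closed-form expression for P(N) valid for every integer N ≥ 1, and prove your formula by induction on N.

P(N) = 4(-2)^N(N + 1) - 4

We claim P(N) = 4(-2)^N(N + 1) - 4 for all N ≥ 1.
Base step (N = 1): P(1) = -20, and the closed form gives -20. They agree.
Inductive step: assume the claim holds for N = j, so P(j) = 4(-2)^j(j + 1) - 4.
Then P(j+1) = P(j) + ((-2)^(j + 2)(-3j - 5)) = (4(-2)^j(j + 1) - 4) + ((-2)^(j + 2)(-3j - 5)).
Simplifying, P(j+1) = -8(-2)^j·j - 16(-2)^j - 4 = 4(-2)^(j+1)((j+1) + 1) - 4,
which is the closed form with N = j+1.
By induction, the statement is established for all N ≥ 1.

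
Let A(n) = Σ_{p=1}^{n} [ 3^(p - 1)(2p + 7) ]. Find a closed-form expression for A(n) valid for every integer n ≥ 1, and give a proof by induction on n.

A(n) = 3^n(n + 3) - 3

We claim A(n) = 3^n(n + 3) - 3 for all n ≥ 1.
Base case (n = 1): A(1) = 9, and the closed form gives 9. They agree.
Suppose the result is true for n = p, so A(p) = 3^p(p + 3) - 3.
Then A(p+1) = A(p) + (3^p(2p + 9)) = (3^p(p + 3) - 3) + (3^p(2p + 9)).
Simplifying, A(p+1) = 3·3^p·p + 12·3^p - 3 = 3^(p+1)((p+1) + 3) - 3,
which is the closed form with n = p+1.
This completes the induction.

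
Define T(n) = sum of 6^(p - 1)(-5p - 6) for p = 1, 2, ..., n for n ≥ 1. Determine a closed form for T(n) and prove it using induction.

T(n) = -6^n(n + 1) + 1

We claim T(n) = -6^n(n + 1) + 1 for all n ≥ 1.
When n = 1: T(1) = -11, and the closed form gives -11. They agree.
For the inductive step, assume it holds for an arbitrary p ≥ 1, so T(p) = -6^p(p + 1) + 1.
Then T(p+1) = T(p) + (6^p(-5p - 11)) = (-6^p(p + 1) + 1) + (6^p(-5p - 11)).
Simplifying, T(p+1) = -6·6^p·p - 12·6^p + 1 = -6^(p+1)((p+1) + 1) + 1,
which is the closed form with n = p+1.
By induction, the statement is established for all n ≥ 1.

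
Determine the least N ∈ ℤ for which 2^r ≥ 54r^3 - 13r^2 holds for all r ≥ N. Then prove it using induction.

At r = 18: 262144 < 310716, so the inequality fails and N ≥ 19. We prove 2^r ≥ 54r^3 - 13r^2 for all r ≥ 19.
For the base case r = 19: 2^r = 524288 and 54r^3 - 13r^2 = 365693, so 524288 ≥ 365693.
Suppose the result is true for r = j, so 2^j ≥ 54j^3 - 13j^2.
Then 2^(j + 1) = 2·(2^j) ≥ 2·(54j^3 - 13j^2).
Also, for j ≥ 19 we have 2·(54j^3 - 13j^2) ≥ 54(j+1)^3 - 13(j+1)^2, since 2·(54j^3 - 13j^2) − (54(j+1)^3 - 13(j+1)^2) = 54j^3 - 175j^2 - 136j - 41, which is nonnegative for all j ≥ 19.
Combining, 2^(j + 1) ≥ 54(j+1)^3 - 13(j+1)^2.
Hence, by induction on r, the claim holds for every r ≥ 19.
Hence the smallest such N is 19.

N = 19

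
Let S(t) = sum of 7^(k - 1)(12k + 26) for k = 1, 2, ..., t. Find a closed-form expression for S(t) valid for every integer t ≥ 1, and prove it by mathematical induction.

We claim S(t) = 2·7^t(t + 2) - 4 for all t ≥ 1.
Base step (t = 1): S(1) = 38, and the closed form gives 38. They agree.
Inductive step: assume the claim holds for t = k, so S(k) = 2·7^k(k + 2) - 4.
Then S(k+1) = S(k) + (7^k(12k + 38)) = (2·7^k(k + 2) - 4) + (7^k(12k + 38)).
Simplifying, S(k+1) = 14·7^k·k + 42·7^k - 4 = 2·7^(k+1)((k+1) + 2) - 4,
which is the closed form with t = k+1.
By the principle of mathematical induction, the result holds for all t ≥ 1.

S(t) = 2·7^t(t + 2) - 4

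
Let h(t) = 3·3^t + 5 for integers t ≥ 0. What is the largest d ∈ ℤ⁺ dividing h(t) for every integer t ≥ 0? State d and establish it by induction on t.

d = 2

Computing the first values: h(0) = 8 and h(1) = 14; gcd(8, 14) = 2, so d ≤ 2.
We prove 2 | 3·3^t + 5 for all t ≥ 0 by induction on t.
For the base case t = 0: h(0) = 8 = 2·(4), so 2 | h(0).
Inductive step: suppose the statement holds for some p ≥ 0, i.e. 2 | h(p). Then
h(p+1) = 3·3^(p+1) + 5 = 3·(3·3^p + 5) - 10 = 3·h(p) - 10. The first term is divisible by 2 by the inductive hypothesis, and -10 is divisible by 2. Hence 2 | h(p+1).
This completes the induction.
Therefore the largest such d is 2.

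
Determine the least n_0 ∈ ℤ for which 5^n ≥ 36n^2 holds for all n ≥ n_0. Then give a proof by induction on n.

n_0 = 4

At n = 3: 125 < 324, so the inequality fails and n_0 ≥ 4. We prove 5^n ≥ 36n^2 for all n ≥ 4.
Base step (n = 4): 5^n = 625 and 36n^2 = 576, so 625 ≥ 576.
Inductive step: suppose the statement holds for some k ≥ 4, so 5^k ≥ 36k^2.
Then 5^(k + 1) = 5·(5^k) ≥ 5·(36k^2).
Also, for k ≥ 4 we have 5·(36k^2) ≥ 36(k+1)^2, since 5 ≥ (1 + 1/k)^2 for all k ≥ 4.
Combining, 5^(k + 1) ≥ 36(k+1)^2.
By the principle of mathematical induction, the result holds for all n ≥ 4.
Hence the smallest such n_0 is 4.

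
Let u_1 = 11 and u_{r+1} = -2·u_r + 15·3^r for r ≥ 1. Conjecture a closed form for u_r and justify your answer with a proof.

u_r = -(-2)^r + 3^(r + 1)

Computing the first terms: u_1 = 11, u_2 = 23, u_3 = 89. This suggests u_r = -(-2)^r + 3^(r + 1).
For the base case r = 1: the formula gives 11 = 11 = u_1.
For the inductive step, assume it holds for an arbitrary j ≥ 1, so u_j = -(-2)^j + 3^(j + 1).
Then u_{j+1} = -2·u_j + 15·3^j = -2·(-(-2)^j + 3^(j + 1)) + 15·3^j = -(-2)^(j + 1) + 3^(j + 2) = -(-2)^(j+1) + 3^((j+1) + 1),
which is the claimed formula at r = j+1.
This completes the induction.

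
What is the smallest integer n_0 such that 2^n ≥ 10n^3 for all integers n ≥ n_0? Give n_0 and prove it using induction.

At n = 15: 32768 < 33750, so the inequality fails and n_0 ≥ 16. We prove 2^n ≥ 10n^3 for all n ≥ 16.
Base step (n = 16): 2^n = 65536 and 10n^3 = 40960, so 65536 ≥ 40960.
Inductive step: suppose the statement holds for some k ≥ 16, so 2^k ≥ 10k^3.
Then 2^(k + 1) = 2·(2^k) ≥ 2·(10k^3).
Also, for k ≥ 16 we have 2·(10k^3) ≥ 10(k+1)^3, since 2 ≥ (1 + 1/k)^3 for all k ≥ 16.
Combining, 2^(k + 1) ≥ 10(k+1)^3.
This completes the induction.
Hence the smallest such n_0 is 16.

n_0 = 16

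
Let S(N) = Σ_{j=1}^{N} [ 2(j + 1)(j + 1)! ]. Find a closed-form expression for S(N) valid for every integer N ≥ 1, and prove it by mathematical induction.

S(N) = 2(N + 2)! - 4

We claim S(N) = 2(N + 2)! - 4 for all N ≥ 1.
Base case (N = 1): S(1) = 8, and the closed form gives 8. They agree.
Suppose the result is true for N = j, so S(j) = 2(j + 2)! - 4.
Then S(j+1) = S(j) + (2(j + 2)(j + 2)!) = (2(j + 2)! - 4) + (2(j + 2)(j + 2)!).
Simplifying, S(j+1) = 2((j+1) + 2)! - 4,
which is the closed form with N = j+1.
By the principle of mathematical induction, the result holds for all N ≥ 1.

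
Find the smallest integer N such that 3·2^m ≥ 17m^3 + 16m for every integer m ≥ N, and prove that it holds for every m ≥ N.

N = 14

At m = 13: 24576 < 37557, so the inequality fails and N ≥ 14. We prove 3·2^m ≥ 17m^3 + 16m for all m ≥ 14.
When m = 14: 3·2^m = 49152 and 17m^3 + 16m = 46872, so 49152 ≥ 46872.
Inductive step: assume the claim holds for m = j, so 3·2^j ≥ 17j^3 + 16j.
Then 3·2^(j + 1) = 2·(3·2^j) ≥ 2·(17j^3 + 16j).
Also, for j ≥ 14 we have 2·(17j^3 + 16j) ≥ 17(j+1)^3 + 16(j+1), since 2·(17j^3 + 16j) − (17(j+1)^3 + 16(j+1)) = 17j^3 - 51j^2 - 35j - 33, which is nonnegative for all j ≥ 14.
Combining, 3·2^(j + 1) ≥ 17(j+1)^3 + 16(j+1).
By induction, the statement is established for all m ≥ 14.
Hence the smallest such N is 14.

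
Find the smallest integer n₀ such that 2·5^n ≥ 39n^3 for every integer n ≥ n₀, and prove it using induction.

At n = 4: 1250 < 2496, so the inequality fails and n₀ ≥ 5. We prove 2·5^n ≥ 39n^3 for all n ≥ 5.
Base step (n = 5): 2·5^n = 6250 and 39n^3 = 4875, so 6250 ≥ 4875.
Inductive step: assume the claim holds for n = m, so 2·5^m ≥ 39m^3.
Then 2·5^(m + 1) = 5·(2·5^m) ≥ 5·(39m^3).
Also, for m ≥ 5 we have 5·(39m^3) ≥ 39(m+1)^3, since 5 ≥ (1 + 1/m)^3 for all m ≥ 5.
Combining, 2·5^(m + 1) ≥ 39(m+1)^3.
By the principle of mathematical induction, the result holds for all n ≥ 5.
Hence the smallest such n₀ is 5.

n₀ = 5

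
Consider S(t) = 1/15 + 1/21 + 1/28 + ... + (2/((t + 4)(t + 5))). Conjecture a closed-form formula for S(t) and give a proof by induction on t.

We claim S(t) = 2t/(5(t + 5)) for all t ≥ 1.
When t = 1: S(1) = 1/15, and the closed form gives 1/15. They agree.
Suppose the result is true for t = j, so S(j) = 2j/(5(j + 5)).
Then S(j+1) = S(j) + (2/((j + 5)(j + 6))) = (2j/(5(j + 5))) + (2/((j + 5)(j + 6))).
Simplifying, S(j+1) = 2(j + 1)/(5(j + 6)) = 2(j+1)/(5((j+1) + 5)),
which is the closed form with t = j+1.
By induction, the statement is established for all t ≥ 1.

S(t) = 2t/(5(t + 5))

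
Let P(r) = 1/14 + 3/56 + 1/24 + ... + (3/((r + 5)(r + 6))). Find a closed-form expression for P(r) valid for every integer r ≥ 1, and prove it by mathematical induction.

We claim P(r) = r/(2(r + 6)) for all r ≥ 1.
Base step (r = 1): P(1) = 1/14, and the closed form gives 1/14. They agree.
For the inductive step, assume it holds for an arbitrary i ≥ 1, so P(i) = i/(2(i + 6)).
Then P(i+1) = P(i) + (3/((i + 6)(i + 7))) = (i/(2(i + 6))) + (3/((i + 6)(i + 7))).
Simplifying, P(i+1) = (i + 1)/(2(i + 7)) = (i+1)/(2((i+1) + 6)),
which is the closed form with r = i+1.
This completes the induction.

P(r) = r/(2(r + 6))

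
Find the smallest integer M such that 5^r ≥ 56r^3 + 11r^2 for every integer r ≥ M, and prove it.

At r = 5: 3125 < 7275, so the inequality fails and M ≥ 6. We prove 5^r ≥ 56r^3 + 11r^2 for all r ≥ 6.
Base case (r = 6): 5^r = 15625 and 56r^3 + 11r^2 = 12492, so 15625 ≥ 12492.
Inductive step: suppose the statement holds for some j ≥ 6, so 5^j ≥ 56j^3 + 11j^2.
Then 5^(j + 1) = 5·(5^j) ≥ 5·(56j^3 + 11j^2).
Also, for j ≥ 6 we have 5·(56j^3 + 11j^2) ≥ 56(j+1)^3 + 11(j+1)^2, since 5·(56j^3 + 11j^2) − (56(j+1)^3 + 11(j+1)^2) = 224j^3 - 124j^2 - 190j - 67, which is nonnegative for all j ≥ 6.
Combining, 5^(j + 1) ≥ 56(j+1)^3 + 11(j+1)^2.
By induction, the statement is established for all r ≥ 6.
Hence the smallest such M is 6.

M = 6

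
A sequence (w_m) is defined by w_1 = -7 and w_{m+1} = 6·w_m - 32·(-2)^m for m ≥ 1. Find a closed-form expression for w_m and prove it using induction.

w_m = (-2)^(m + 2) + 6^(m - 1)

Computing the first terms: w_1 = -7, w_2 = 22, w_3 = 4. This suggests w_m = (-2)^(m + 2) + 6^(m - 1).
For the base case m = 1: the formula gives -7 = -7 = w_1.
Inductive step: assume the claim holds for m = p, so w_p = (-2)^(p + 2) + 6^(p - 1).
Then w_{p+1} = 6·w_p - 32·(-2)^p = 6·((-2)^(p + 2) + 6^(p - 1)) - 32·(-2)^p = (-2)^(p + 3) + 6^p = (-2)^((p+1) + 2) + 6^((p+1) - 1),
which is the claimed formula at m = p+1.
By the principle of mathematical induction, the result holds for all m ≥ 1.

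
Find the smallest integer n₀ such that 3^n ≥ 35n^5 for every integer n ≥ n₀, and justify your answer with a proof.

n₀ = 16

At n = 15: 14348907 < 26578125, so the inequality fails and n₀ ≥ 16. We prove 3^n ≥ 35n^5 for all n ≥ 16.
When n = 16: 3^n = 43046721 and 35n^5 = 36700160, so 43046721 ≥ 36700160.
Inductive step: suppose the statement holds for some p ≥ 16, so 3^p ≥ 35p^5.
Then 3^(p + 1) = 3·(3^p) ≥ 3·(35p^5).
Also, for p ≥ 16 we have 3·(35p^5) ≥ 35(p+1)^5, since 3 ≥ (1 + 1/p)^5 for all p ≥ 16.
Combining, 3^(p + 1) ≥ 35(p+1)^5.
Hence, by induction on n, the claim holds for every n ≥ 16.
Hence the smallest such n₀ is 16.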